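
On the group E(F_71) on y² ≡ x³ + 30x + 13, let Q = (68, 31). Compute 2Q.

tangent at (68, 31): λ = (3·68² + 30)/(2·31) ≡ 57/62. 62⁻¹ ≡ 63 (mod 71) since 62·63 = 3906 ≡ 1, so λ ≡ 57·63 ≡ 41.
  x = λ² - 68 - 68 = 1681 - 136 ≡ 54; y = λ·(68 - 54) - 31 ≡ 46. → (54, 46)

(54, 46)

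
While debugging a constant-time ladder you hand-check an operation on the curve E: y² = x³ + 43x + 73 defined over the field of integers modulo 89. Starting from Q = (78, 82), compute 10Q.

(11, 50)

Double-and-add on 10 = (1010)₂. Start with Q = (78, 82) for the leading 1-bit.
double: tangent at (78, 82): λ = (3·78² + 43)/(2·82) ≡ 50/75. 75⁻¹ ≡ 19 (mod 89), so λ ≡ 50·19 ≡ 60.
  x = λ² - 78 - 78 = 3600 - 156 ≡ 62; y = λ·(78 - 62) - 82 ≡ 77. → (62, 77)
double: tangent at (62, 77): λ = (3·62² + 43)/(2·77) ≡ 5/65. 65⁻¹ ≡ 63 (mod 89) since 65·63 = 4095 ≡ 1, so λ ≡ 5·63 ≡ 48.
  x = λ² - 62 - 62 = 2304 - 124 ≡ 44; y = λ·(62 - 44) - 77 ≡ 75. → (44, 75)
add Q: (44, 75) + (78, 82). λ = (82 - 75)/(78 - 44) ≡ 7/34 mod 89. 34⁻¹ ≡ 55 (mod 89), so λ ≡ 29.
  x = λ² - 44 - 78 = 841 - 122 ≡ 7; y = λ·(44 - 7) - 75 ≡ 19. → (7, 19)
double: tangent at (7, 19): λ = (3·7² + 43)/(2·19) ≡ 12/38. 38⁻¹ ≡ 82 (mod 89), so λ ≡ 12·82 ≡ 5.
  x = λ² - 7 - 7 = 25 - 14 ≡ 11; y = λ·(7 - 11) - 19 ≡ 50. → (11, 50)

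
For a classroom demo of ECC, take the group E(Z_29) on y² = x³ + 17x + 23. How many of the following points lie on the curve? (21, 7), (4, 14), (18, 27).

(21, 7): 7² ≡ 20, rhs ≡ 13 → off.
(4, 14): 14² ≡ 22, rhs ≡ 10 → off.
(18, 27): 27² ≡ 4, rhs ≡ 13 → off.

0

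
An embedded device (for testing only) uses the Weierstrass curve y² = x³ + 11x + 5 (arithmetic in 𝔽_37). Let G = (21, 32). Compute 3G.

Repeated addition: build up to 3G.
2G: tangent at (21, 32): λ = (3·21² + 11)/(2·32) ≡ 2/27. 27⁻¹ ≡ 11 (mod 37) since 27·11 = 297 ≡ 1, so λ ≡ 2·11 ≡ 22.
  x = λ² - 21 - 21 = 484 - 42 ≡ 35; y = λ·(21 - 35) - 32 ≡ 30. → (35, 30)
3G: (35, 30) + (21, 32). λ = (32 - 30)/(21 - 35) ≡ 2/23 mod 37. 23⁻¹ ≡ 29 (mod 37) since 23·29 = 667 ≡ 1, so λ ≡ 21.
  x = λ² - 35 - 21 = 441 - 56 ≡ 15; y = λ·(35 - 15) - 30 ≡ 20. → (15, 20)

(15, 20)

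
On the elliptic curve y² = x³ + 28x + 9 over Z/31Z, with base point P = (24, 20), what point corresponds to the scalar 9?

(11, 6)

Double-and-add on 9 = (1001)₂. Start with P = (24, 20) for the leading 1-bit.
double: tangent at (24, 20): λ = (3·24² + 28)/(2·20) ≡ 20/9. 9⁻¹ ≡ 7 (mod 31) since 9·7 = 63 ≡ 1, so λ ≡ 20·7 ≡ 16.
  x = λ² - 24 - 24 = 256 - 48 ≡ 22; y = λ·(24 - 22) - 20 ≡ 12. → (22, 12)
double: tangent at (22, 12): λ = (3·22² + 28)/(2·12) ≡ 23/24. 24⁻¹ ≡ 22 (mod 31) since 24·22 = 528 ≡ 1, so λ ≡ 23·22 ≡ 10.
  x = λ² - 22 - 22 = 100 - 44 ≡ 25; y = λ·(22 - 25) - 12 ≡ 20. → (25, 20)
double: tangent at (25, 20): λ = (3·25² + 28)/(2·20) ≡ 12/9. 9⁻¹ ≡ 7 (mod 31), so λ ≡ 12·7 ≡ 22.
  x = λ² - 25 - 25 = 484 - 50 ≡ 0; y = λ·(25 - 0) - 20 ≡ 3. → (0, 3)
add P: (0, 3) + (24, 20). λ = (20 - 3)/(24 - 0) ≡ 17/24 mod 31. 24⁻¹ ≡ 22 (mod 31), so λ ≡ 2.
  x = λ² - 0 - 24 = 4 - 24 ≡ 11; y = λ·(0 - 11) - 3 ≡ 6. → (11, 6)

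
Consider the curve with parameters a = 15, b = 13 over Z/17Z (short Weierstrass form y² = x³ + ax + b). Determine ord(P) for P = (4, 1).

6

2P: tangent at (4, 1): λ = (3·4² + 15)/(2·1) ≡ 12/2. 2⁻¹ ≡ 9 (mod 17), so λ ≡ 12·9 ≡ 6.
  x = λ² - 4 - 4 = 36 - 8 ≡ 11; y = λ·(4 - 11) - 1 ≡ 8. → (11, 8)
3P: (11, 8) + (4, 1). λ = (1 - 8)/(4 - 11) ≡ 10/10 mod 17. 10⁻¹ ≡ 12 (mod 17) since 10·12 = 120 ≡ 1, so λ ≡ 1.
  x = λ² - 11 - 4 = 1 - 15 ≡ 3; y = λ·(11 - 3) - 8 ≡ 0. → (3, 0)
4P: (3, 0) + (4, 1). λ = (1 - 0)/(4 - 3) ≡ 1/1 mod 17. 1⁻¹ ≡ 1 (mod 17), so λ ≡ 1.
  x = λ² - 3 - 4 = 1 - 7 ≡ 11; y = λ·(3 - 11) - 0 ≡ 9. → (11, 9)
5P: (11, 9) + (4, 1). λ = (1 - 9)/(4 - 11) ≡ 9/10 mod 17. 10⁻¹ ≡ 12 (mod 17), so λ ≡ 6.
  x = λ² - 11 - 4 = 36 - 15 ≡ 4; y = λ·(11 - 4) - 9 ≡ 16. → (4, 16)
6P: (4, 16) + (4, 1): same x and y₁ ≡ -y₂, so the sum is ∞.
6P = ∞, so the order is 6.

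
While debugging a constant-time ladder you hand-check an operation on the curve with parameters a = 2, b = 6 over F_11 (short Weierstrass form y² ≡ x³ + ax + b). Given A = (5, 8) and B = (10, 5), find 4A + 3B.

First 4A:
Double-and-add on 4 = (100)₂. Start with A = (5, 8) for the leading 1-bit.
double: tangent at (5, 8): λ = (3·5² + 2)/(2·8) ≡ 0/5. 5⁻¹ ≡ 9 (mod 11), so λ ≡ 0·9 ≡ 0.
  x = λ² - 5 - 5 = 0 - 10 ≡ 1; y = λ·(5 - 1) - 8 ≡ 3. → (1, 3)
double: tangent at (1, 3): λ = (3·1² + 2)/(2·3) ≡ 5/6. 6⁻¹ ≡ 2 (mod 11), so λ ≡ 5·2 ≡ 10.
  x = λ² - 1 - 1 = 100 - 2 ≡ 10; y = λ·(1 - 10) - 3 ≡ 6. → (10, 6)
4A = (10, 6).
Next 3B:
Repeated addition: build up to 3B.
2B: tangent at (10, 5): λ = (3·10² + 2)/(2·5) ≡ 5/10. 10⁻¹ ≡ 10 (mod 11) since 10·10 = 100 ≡ 1, so λ ≡ 5·10 ≡ 6.
  x = λ² - 10 - 10 = 36 - 20 ≡ 5; y = λ·(10 - 5) - 5 ≡ 3. → (5, 3)
3B: (5, 3) + (10, 5). λ = (5 - 3)/(10 - 5) ≡ 2/5 mod 11. 5⁻¹ ≡ 9 (mod 11) since 5·9 = 45 ≡ 1, so λ ≡ 7.
  x = λ² - 5 - 10 = 49 - 15 ≡ 1; y = λ·(5 - 1) - 3 ≡ 3. → (1, 3)
3B = (1, 3).
Finally 4A + 3B:
(10, 6) + (1, 3). λ = (3 - 6)/(1 - 10) ≡ 8/2 mod 11. 2⁻¹ ≡ 6 (mod 11), so λ ≡ 4.
  x = λ² - 10 - 1 = 16 - 11 ≡ 5; y = λ·(10 - 5) - 6 ≡ 3. → (5, 3)

(5, 3)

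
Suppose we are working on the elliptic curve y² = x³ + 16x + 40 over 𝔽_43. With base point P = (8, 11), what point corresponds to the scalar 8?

Repeated addition: build up to 8P.
2P: tangent at (8, 11): λ = (3·8² + 16)/(2·11) ≡ 36/22. 22⁻¹ ≡ 2 (mod 43) since 22·2 = 44 ≡ 1, so λ ≡ 36·2 ≡ 29.
  x = λ² - 8 - 8 = 841 - 16 ≡ 8; y = λ·(8 - 8) - 11 ≡ 32. → (8, 32)
3P: (8, 32) + (8, 11): same x and y₁ ≡ -y₂, so the sum is O.
4P: O + (8, 11) = (8, 11) (identity).
5P: tangent at (8, 11): λ = (3·8² + 16)/(2·11) ≡ 36/22. 22⁻¹ ≡ 2 (mod 43), so λ ≡ 36·2 ≡ 29.
  x = λ² - 8 - 8 = 841 - 16 ≡ 8; y = λ·(8 - 8) - 11 ≡ 32. → (8, 32)
6P: (8, 32) + (8, 11): same x and y₁ ≡ -y₂, so the sum is O.
7P: O + (8, 11) = (8, 11) (identity).
8P: tangent at (8, 11): λ = (3·8² + 16)/(2·11) ≡ 36/22. 22⁻¹ ≡ 2 (mod 43) since 22·2 = 44 ≡ 1, so λ ≡ 36·2 ≡ 29.
  x = λ² - 8 - 8 = 841 - 16 ≡ 8; y = λ·(8 - 8) - 11 ≡ 32. → (8, 32)

(8, 32)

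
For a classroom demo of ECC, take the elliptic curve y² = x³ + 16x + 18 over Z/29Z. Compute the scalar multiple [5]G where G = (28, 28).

(21, 25)

Repeated addition: build up to 5G.
2G: tangent at (28, 28): λ = (3·28² + 16)/(2·28) ≡ 19/27. 27⁻¹ ≡ 14 (mod 29), so λ ≡ 19·14 ≡ 5.
  x = λ² - 28 - 28 = 25 - 56 ≡ 27; y = λ·(28 - 27) - 28 ≡ 6. → (27, 6)
3G: (27, 6) + (28, 28). λ = (28 - 6)/(28 - 27) ≡ 22/1 mod 29. 1⁻¹ ≡ 1 (mod 29), so λ ≡ 22.
  x = λ² - 27 - 28 = 484 - 55 ≡ 23; y = λ·(27 - 23) - 6 ≡ 24. → (23, 24)
4G: (23, 24) + (28, 28). λ = (28 - 24)/(28 - 23) ≡ 4/5 mod 29. 5⁻¹ ≡ 6 (mod 29) since 5·6 = 30 ≡ 1, so λ ≡ 24.
  x = λ² - 23 - 28 = 576 - 51 ≡ 3; y = λ·(23 - 3) - 24 ≡ 21. → (3, 21)
5G: (3, 21) + (28, 28). λ = (28 - 21)/(28 - 3) ≡ 7/25 mod 29. 25⁻¹ ≡ 7 (mod 29), so λ ≡ 20.
  x = λ² - 3 - 28 = 400 - 31 ≡ 21; y = λ·(3 - 21) - 21 ≡ 25. → (21, 25)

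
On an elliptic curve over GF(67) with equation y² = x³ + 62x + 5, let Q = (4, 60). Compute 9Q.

(64, 23)

Double-and-add on 9 = (1001)₂. Start with Q = (4, 60) for the leading 1-bit.
double: tangent at (4, 60): λ = (3·4² + 62)/(2·60) ≡ 43/53. 53⁻¹ ≡ 43 (mod 67), so λ ≡ 43·43 ≡ 40.
  x = λ² - 4 - 4 = 1600 - 8 ≡ 51; y = λ·(4 - 51) - 60 ≡ 3. → (51, 3)
double: tangent at (51, 3): λ = (3·51² + 62)/(2·3) ≡ 26/6. 6⁻¹ ≡ 56 (mod 67), so λ ≡ 26·56 ≡ 49.
  x = λ² - 51 - 51 = 2401 - 102 ≡ 21; y = λ·(51 - 21) - 3 ≡ 60. → (21, 60)
double: tangent at (21, 60): λ = (3·21² + 62)/(2·60) ≡ 45/53. 53⁻¹ ≡ 43 (mod 67), so λ ≡ 45·43 ≡ 59.
  x = λ² - 21 - 21 = 3481 - 42 ≡ 22; y = λ·(21 - 22) - 60 ≡ 15. → (22, 15)
add Q: (22, 15) + (4, 60). λ = (60 - 15)/(4 - 22) ≡ 45/49 mod 67. 49⁻¹ ≡ 26 (mod 67) since 49·26 = 1274 ≡ 1, so λ ≡ 31.
  x = λ² - 22 - 4 = 961 - 26 ≡ 64; y = λ·(22 - 64) - 15 ≡ 23. → (64, 23)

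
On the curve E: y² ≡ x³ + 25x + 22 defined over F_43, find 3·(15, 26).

(10, 5)

Write P = (15, 26).
Repeated addition: build up to 3P.
2P: tangent at (15, 26): λ = (3·15² + 25)/(2·26) ≡ 12/9. 9⁻¹ ≡ 24 (mod 43) since 9·24 = 216 ≡ 1, so λ ≡ 12·24 ≡ 30.
  x = λ² - 15 - 15 = 900 - 30 ≡ 10; y = λ·(15 - 10) - 26 ≡ 38. → (10, 38)
3P: (10, 38) + (15, 26). λ = (26 - 38)/(15 - 10) ≡ 31/5 mod 43. 5⁻¹ ≡ 26 (mod 43), so λ ≡ 32.
  x = λ² - 10 - 15 = 1024 - 25 ≡ 10; y = λ·(10 - 10) - 38 ≡ 5. → (10, 5)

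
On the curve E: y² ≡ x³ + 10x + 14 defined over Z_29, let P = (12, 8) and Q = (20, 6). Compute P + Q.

(17, 15)

(12, 8) + (20, 6). λ = (6 - 8)/(20 - 12) ≡ 27/8 mod 29. 8⁻¹ ≡ 11 (mod 29), so λ ≡ 7.
  x = λ² - 12 - 20 = 49 - 32 ≡ 17; y = λ·(12 - 17) - 8 ≡ 15. → (17, 15)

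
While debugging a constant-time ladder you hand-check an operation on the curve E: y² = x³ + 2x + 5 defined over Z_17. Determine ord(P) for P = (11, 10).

9

2P: tangent at (11, 10): λ = (3·11² + 2)/(2·10) ≡ 8/3. 3⁻¹ ≡ 6 (mod 17), so λ ≡ 8·6 ≡ 14.
  x = λ² - 11 - 11 = 196 - 22 ≡ 4; y = λ·(11 - 4) - 10 ≡ 3. → (4, 3)
3P: (4, 3) + (11, 10). λ = (10 - 3)/(11 - 4) ≡ 7/7 mod 17. 7⁻¹ ≡ 5 (mod 17), so λ ≡ 1.
  x = λ² - 4 - 11 = 1 - 15 ≡ 3; y = λ·(4 - 3) - 3 ≡ 15. → (3, 15)
4P: (3, 15) + (11, 10). λ = (10 - 15)/(11 - 3) ≡ 12/8 mod 17. 8⁻¹ ≡ 15 (mod 17), so λ ≡ 10.
  x = λ² - 3 - 11 = 100 - 14 ≡ 1; y = λ·(3 - 1) - 15 ≡ 5. → (1, 5)
5P: (1, 5) + (11, 10). λ = (10 - 5)/(11 - 1) ≡ 5/10 mod 17. 10⁻¹ ≡ 12 (mod 17) since 10·12 = 120 ≡ 1, so λ ≡ 9.
  x = λ² - 1 - 11 = 81 - 12 ≡ 1; y = λ·(1 - 1) - 5 ≡ 12. → (1, 12)
6P: (1, 12) + (11, 10). λ = (10 - 12)/(11 - 1) ≡ 15/10 mod 17. 10⁻¹ ≡ 12 (mod 17), so λ ≡ 10.
  x = λ² - 1 - 11 = 100 - 12 ≡ 3; y = λ·(1 - 3) - 12 ≡ 2. → (3, 2)
7P: (3, 2) + (11, 10). λ = (10 - 2)/(11 - 3) ≡ 8/8 mod 17. 8⁻¹ ≡ 15 (mod 17) since 8·15 = 120 ≡ 1, so λ ≡ 1.
  x = λ² - 3 - 11 = 1 - 14 ≡ 4; y = λ·(3 - 4) - 2 ≡ 14. → (4, 14)
8P: (4, 14) + (11, 10). λ = (10 - 14)/(11 - 4) ≡ 13/7 mod 17. 7⁻¹ ≡ 5 (mod 17), so λ ≡ 14.
  x = λ² - 4 - 11 = 196 - 15 ≡ 11; y = λ·(4 - 11) - 14 ≡ 7. → (11, 7)
9P: (11, 7) + (11, 10): same x and y₁ ≡ -y₂, so the sum is ∞.
9P = ∞, so the order is 9.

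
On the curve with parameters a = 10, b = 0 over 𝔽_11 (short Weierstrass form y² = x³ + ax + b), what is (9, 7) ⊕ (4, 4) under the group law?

(1, 0)

(9, 7) + (4, 4). λ = (4 - 7)/(4 - 9) ≡ 8/6 mod 11. 6⁻¹ ≡ 2 (mod 11) since 6·2 = 12 ≡ 1, so λ ≡ 5.
  x = λ² - 9 - 4 = 25 - 13 ≡ 1; y = λ·(9 - 1) - 7 ≡ 0. → (1, 0)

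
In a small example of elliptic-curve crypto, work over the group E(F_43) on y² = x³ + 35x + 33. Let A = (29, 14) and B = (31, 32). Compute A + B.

(21, 15)

(29, 14) + (31, 32). λ = (32 - 14)/(31 - 29) ≡ 18/2 mod 43. 2⁻¹ ≡ 22 (mod 43) since 2·22 = 44 ≡ 1, so λ ≡ 9.
  x = λ² - 29 - 31 = 81 - 60 ≡ 21; y = λ·(29 - 21) - 14 ≡ 15. → (21, 15)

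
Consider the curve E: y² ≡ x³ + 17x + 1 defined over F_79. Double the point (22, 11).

(11, 52)

tangent at (22, 11): λ = (3·22² + 17)/(2·11) ≡ 47/22. 22⁻¹ ≡ 18 (mod 79) since 22·18 = 396 ≡ 1, so λ ≡ 47·18 ≡ 56.
  x = λ² - 22 - 22 = 3136 - 44 ≡ 11; y = λ·(22 - 11) - 11 ≡ 52. → (11, 52)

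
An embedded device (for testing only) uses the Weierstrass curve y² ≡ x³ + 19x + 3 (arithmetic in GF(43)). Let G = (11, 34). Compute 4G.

Double-and-add on 4 = (100)₂. Start with G = (11, 34) for the leading 1-bit.
double: tangent at (11, 34): λ = (3·11² + 19)/(2·34) ≡ 38/25. 25⁻¹ ≡ 31 (mod 43) since 25·31 = 775 ≡ 1, so λ ≡ 38·31 ≡ 17.
  x = λ² - 11 - 11 = 289 - 22 ≡ 9; y = λ·(11 - 9) - 34 ≡ 0. → (9, 0)
double: (9, 0) + (9, 0): same x and y₁ ≡ -y₂, so the sum is O.

O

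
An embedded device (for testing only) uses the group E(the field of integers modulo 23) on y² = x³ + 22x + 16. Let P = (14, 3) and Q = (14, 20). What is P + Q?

The two points share x = 14 and their y-coordinates satisfy 3 + 20 ≡ 0 (mod 23), so they are inverses. Their sum is the point at infinity.

O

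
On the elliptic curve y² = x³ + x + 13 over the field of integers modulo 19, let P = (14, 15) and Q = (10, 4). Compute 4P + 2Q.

First 4P:
Repeated addition: build up to 4P.
2P: tangent at (14, 15): λ = (3·14² + 1)/(2·15) ≡ 0/11. 11⁻¹ ≡ 7 (mod 19) since 11·7 = 77 ≡ 1, so λ ≡ 0·7 ≡ 0.
  x = λ² - 14 - 14 = 0 - 28 ≡ 10; y = λ·(14 - 10) - 15 ≡ 4. → (10, 4)
3P: (10, 4) + (14, 15). λ = (15 - 4)/(14 - 10) ≡ 11/4 mod 19. 4⁻¹ ≡ 5 (mod 19) since 4·5 = 20 ≡ 1, so λ ≡ 17.
  x = λ² - 10 - 14 = 289 - 24 ≡ 18; y = λ·(10 - 18) - 4 ≡ 12. → (18, 12)
4P: (18, 12) + (14, 15). λ = (15 - 12)/(14 - 18) ≡ 3/15 mod 19. 15⁻¹ ≡ 14 (mod 19), so λ ≡ 4.
  x = λ² - 18 - 14 = 16 - 32 ≡ 3; y = λ·(18 - 3) - 12 ≡ 10. → (3, 10)
4P = (3, 10).
Next 2Q:
Repeated addition: build up to 2Q.
2Q: tangent at (10, 4): λ = (3·10² + 1)/(2·4) ≡ 16/8. 8⁻¹ ≡ 12 (mod 19) since 8·12 = 96 ≡ 1, so λ ≡ 16·12 ≡ 2.
  x = λ² - 10 - 10 = 4 - 20 ≡ 3; y = λ·(10 - 3) - 4 ≡ 10. → (3, 10)
2Q = (3, 10).
Finally 4P + 2Q:
tangent at (3, 10): λ = (3·3² + 1)/(2·10) ≡ 9/1. 1⁻¹ ≡ 1 (mod 19), so λ ≡ 9·1 ≡ 9.
  x = λ² - 3 - 3 = 81 - 6 ≡ 18; y = λ·(3 - 18) - 10 ≡ 7. → (18, 7)

(18, 7)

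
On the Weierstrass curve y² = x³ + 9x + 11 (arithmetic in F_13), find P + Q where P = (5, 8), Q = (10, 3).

(12, 12)

(5, 8) + (10, 3). λ = (3 - 8)/(10 - 5) ≡ 8/5 mod 13. 5⁻¹ ≡ 8 (mod 13), so λ ≡ 12.
  x = λ² - 5 - 10 = 144 - 15 ≡ 12; y = λ·(5 - 12) - 8 ≡ 12. → (12, 12)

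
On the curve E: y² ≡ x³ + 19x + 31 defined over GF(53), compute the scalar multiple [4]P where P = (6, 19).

(50, 0)

Double-and-add on 4 = (100)₂. Start with P = (6, 19) for the leading 1-bit.
double: tangent at (6, 19): λ = (3·6² + 19)/(2·19) ≡ 21/38. 38⁻¹ ≡ 7 (mod 53), so λ ≡ 21·7 ≡ 41.
  x = λ² - 6 - 6 = 1681 - 12 ≡ 26; y = λ·(6 - 26) - 19 ≡ 9. → (26, 9)
double: tangent at (26, 9): λ = (3·26² + 19)/(2·9) ≡ 33/18. 18⁻¹ ≡ 3 (mod 53) since 18·3 = 54 ≡ 1, so λ ≡ 33·3 ≡ 46.
  x = λ² - 26 - 26 = 2116 - 52 ≡ 50; y = λ·(26 - 50) - 9 ≡ 0. → (50, 0)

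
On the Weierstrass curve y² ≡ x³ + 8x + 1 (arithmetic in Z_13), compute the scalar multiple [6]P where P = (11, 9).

Double-and-add on 6 = (110)₂. Start with P = (11, 9) for the leading 1-bit.
double: tangent at (11, 9): λ = (3·11² + 8)/(2·9) ≡ 7/5. 5⁻¹ ≡ 8 (mod 13), so λ ≡ 7·8 ≡ 4.
  x = λ² - 11 - 11 = 16 - 22 ≡ 7; y = λ·(11 - 7) - 9 ≡ 7. → (7, 7)
add P: (7, 7) + (11, 9). λ = (9 - 7)/(11 - 7) ≡ 2/4 mod 13. 4⁻¹ ≡ 10 (mod 13), so λ ≡ 7.
  x = λ² - 7 - 11 = 49 - 18 ≡ 5; y = λ·(7 - 5) - 7 ≡ 7. → (5, 7)
double: tangent at (5, 7): λ = (3·5² + 8)/(2·7) ≡ 5/1. 1⁻¹ ≡ 1 (mod 13), so λ ≡ 5·1 ≡ 5.
  x = λ² - 5 - 5 = 25 - 10 ≡ 2; y = λ·(5 - 2) - 7 ≡ 8. → (2, 8)

(2, 8)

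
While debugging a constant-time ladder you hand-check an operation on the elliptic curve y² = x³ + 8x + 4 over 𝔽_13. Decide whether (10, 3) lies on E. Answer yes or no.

no

y² = 3² ≡ 9; x³ + 8x + 4 = 1084 ≡ 5 (mod 13). 9 ≠ 5.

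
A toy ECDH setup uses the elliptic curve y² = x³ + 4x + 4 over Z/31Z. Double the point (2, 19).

tangent at (2, 19): λ = (3·2² + 4)/(2·19) ≡ 16/7. 7⁻¹ ≡ 9 (mod 31), so λ ≡ 16·9 ≡ 20.
  x = λ² - 2 - 2 = 400 - 4 ≡ 24; y = λ·(2 - 24) - 19 ≡ 6. → (24, 6)

(24, 6)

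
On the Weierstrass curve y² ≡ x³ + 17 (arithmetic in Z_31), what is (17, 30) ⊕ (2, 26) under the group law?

(14, 8)

(17, 30) + (2, 26). λ = (26 - 30)/(2 - 17) ≡ 27/16 mod 31. 16⁻¹ ≡ 2 (mod 31) since 16·2 = 32 ≡ 1, so λ ≡ 23.
  x = λ² - 17 - 2 = 529 - 19 ≡ 14; y = λ·(17 - 14) - 30 ≡ 8. → (14, 8)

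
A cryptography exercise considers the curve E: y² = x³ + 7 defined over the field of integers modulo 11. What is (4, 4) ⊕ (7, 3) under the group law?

(4, 4) + (7, 3). λ = (3 - 4)/(7 - 4) ≡ 10/3 mod 11. 3⁻¹ ≡ 4 (mod 11), so λ ≡ 7.
  x = λ² - 4 - 7 = 49 - 11 ≡ 5; y = λ·(4 - 5) - 4 ≡ 0. → (5, 0)

(5, 0)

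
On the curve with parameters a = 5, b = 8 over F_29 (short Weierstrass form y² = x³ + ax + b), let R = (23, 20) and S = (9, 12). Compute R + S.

(23, 20) + (9, 12). λ = (12 - 20)/(9 - 23) ≡ 21/15 mod 29. 15⁻¹ ≡ 2 (mod 29), so λ ≡ 13.
  x = λ² - 23 - 9 = 169 - 32 ≡ 21; y = λ·(23 - 21) - 20 ≡ 6. → (21, 6)

(21, 6)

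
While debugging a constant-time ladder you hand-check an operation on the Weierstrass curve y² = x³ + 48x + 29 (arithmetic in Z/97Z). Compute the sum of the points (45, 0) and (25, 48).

(45, 0) + (25, 48). λ = (48 - 0)/(25 - 45) ≡ 48/77 mod 97. 77⁻¹ ≡ 63 (mod 97), so λ ≡ 17.
  x = λ² - 45 - 25 = 289 - 70 ≡ 25; y = λ·(45 - 25) - 0 ≡ 49. → (25, 49)

(25, 49)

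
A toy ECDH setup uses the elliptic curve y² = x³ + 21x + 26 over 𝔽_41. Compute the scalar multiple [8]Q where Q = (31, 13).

(36, 1)

Double-and-add on 8 = (1000)₂. Start with Q = (31, 13) for the leading 1-bit.
double: tangent at (31, 13): λ = (3·31² + 21)/(2·13) ≡ 34/26. 26⁻¹ ≡ 30 (mod 41), so λ ≡ 34·30 ≡ 36.
  x = λ² - 31 - 31 = 1296 - 62 ≡ 4; y = λ·(31 - 4) - 13 ≡ 16. → (4, 16)
double: tangent at (4, 16): λ = (3·4² + 21)/(2·16) ≡ 28/32. 32⁻¹ ≡ 9 (mod 41), so λ ≡ 28·9 ≡ 6.
  x = λ² - 4 - 4 = 36 - 8 ≡ 28; y = λ·(4 - 28) - 16 ≡ 4. → (28, 4)
double: tangent at (28, 4): λ = (3·28² + 21)/(2·4) ≡ 36/8. 8⁻¹ ≡ 36 (mod 41), so λ ≡ 36·36 ≡ 25.
  x = λ² - 28 - 28 = 625 - 56 ≡ 36; y = λ·(28 - 36) - 4 ≡ 1. → (36, 1)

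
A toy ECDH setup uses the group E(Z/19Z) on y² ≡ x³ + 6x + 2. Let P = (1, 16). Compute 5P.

(9, 5)

Double-and-add on 5 = (101)₂. Start with P = (1, 16) for the leading 1-bit.
double: tangent at (1, 16): λ = (3·1² + 6)/(2·16) ≡ 9/13. 13⁻¹ ≡ 3 (mod 19), so λ ≡ 9·3 ≡ 8.
  x = λ² - 1 - 1 = 64 - 2 ≡ 5; y = λ·(1 - 5) - 16 ≡ 9. → (5, 9)
double: tangent at (5, 9): λ = (3·5² + 6)/(2·9) ≡ 5/18. 18⁻¹ ≡ 18 (mod 19), so λ ≡ 5·18 ≡ 14.
  x = λ² - 5 - 5 = 196 - 10 ≡ 15; y = λ·(5 - 15) - 9 ≡ 3. → (15, 3)
add P: (15, 3) + (1, 16). λ = (16 - 3)/(1 - 15) ≡ 13/5 mod 19. 5⁻¹ ≡ 4 (mod 19), so λ ≡ 14.
  x = λ² - 15 - 1 = 196 - 16 ≡ 9; y = λ·(15 - 9) - 3 ≡ 5. → (9, 5)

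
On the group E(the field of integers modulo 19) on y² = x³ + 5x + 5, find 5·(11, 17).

(12, 8)

Write Q = (11, 17).
Double-and-add on 5 = (101)₂. Start with Q = (11, 17) for the leading 1-bit.
double: tangent at (11, 17): λ = (3·11² + 5)/(2·17) ≡ 7/15. 15⁻¹ ≡ 14 (mod 19) since 15·14 = 210 ≡ 1, so λ ≡ 7·14 ≡ 3.
  x = λ² - 11 - 11 = 9 - 22 ≡ 6; y = λ·(11 - 6) - 17 ≡ 17. → (6, 17)
double: tangent at (6, 17): λ = (3·6² + 5)/(2·17) ≡ 18/15. 15⁻¹ ≡ 14 (mod 19) since 15·14 = 210 ≡ 1, so λ ≡ 18·14 ≡ 5.
  x = λ² - 6 - 6 = 25 - 12 ≡ 13; y = λ·(6 - 13) - 17 ≡ 5. → (13, 5)
add Q: (13, 5) + (11, 17). λ = (17 - 5)/(11 - 13) ≡ 12/17 mod 19. 17⁻¹ ≡ 9 (mod 19) since 17·9 = 153 ≡ 1, so λ ≡ 13.
  x = λ² - 13 - 11 = 169 - 24 ≡ 12; y = λ·(13 - 12) - 5 ≡ 8. → (12, 8)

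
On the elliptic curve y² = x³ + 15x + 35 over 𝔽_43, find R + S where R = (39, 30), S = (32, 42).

(39, 30) + (32, 42). λ = (42 - 30)/(32 - 39) ≡ 12/36 mod 43. 36⁻¹ ≡ 6 (mod 43) since 36·6 = 216 ≡ 1, so λ ≡ 29.
  x = λ² - 39 - 32 = 841 - 71 ≡ 39; y = λ·(39 - 39) - 30 ≡ 13. → (39, 13)

(39, 13)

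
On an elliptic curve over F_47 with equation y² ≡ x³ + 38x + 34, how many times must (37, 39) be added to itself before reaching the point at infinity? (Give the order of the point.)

2P: tangent at (37, 39): λ = (3·37² + 38)/(2·39) ≡ 9/31. 31⁻¹ ≡ 44 (mod 47) since 31·44 = 1364 ≡ 1, so λ ≡ 9·44 ≡ 20.
  x = λ² - 37 - 37 = 400 - 74 ≡ 44; y = λ·(37 - 44) - 39 ≡ 9. → (44, 9)
3P: (44, 9) + (37, 39). λ = (39 - 9)/(37 - 44) ≡ 30/40 mod 47. 40⁻¹ ≡ 20 (mod 47), so λ ≡ 36.
  x = λ² - 44 - 37 = 1296 - 81 ≡ 40; y = λ·(44 - 40) - 9 ≡ 41. → (40, 41)
4P: (40, 41) + (37, 39). λ = (39 - 41)/(37 - 40) ≡ 45/44 mod 47. 44⁻¹ ≡ 31 (mod 47), so λ ≡ 32.
  x = λ² - 40 - 37 = 1024 - 77 ≡ 7; y = λ·(40 - 7) - 41 ≡ 28. → (7, 28)
5P: (7, 28) + (37, 39). λ = (39 - 28)/(37 - 7) ≡ 11/30 mod 47. 30⁻¹ ≡ 11 (mod 47) since 30·11 = 330 ≡ 1, so λ ≡ 27.
  x = λ² - 7 - 37 = 729 - 44 ≡ 27; y = λ·(7 - 27) - 28 ≡ 43. → (27, 43)
6P: (27, 43) + (37, 39). λ = (39 - 43)/(37 - 27) ≡ 43/10 mod 47. 10⁻¹ ≡ 33 (mod 47), so λ ≡ 9.
  x = λ² - 27 - 37 = 81 - 64 ≡ 17; y = λ·(27 - 17) - 43 ≡ 0. → (17, 0)
7P: (17, 0) + (37, 39). λ = (39 - 0)/(37 - 17) ≡ 39/20 mod 47. 20⁻¹ ≡ 40 (mod 47), so λ ≡ 9.
  x = λ² - 17 - 37 = 81 - 54 ≡ 27; y = λ·(17 - 27) - 0 ≡ 4. → (27, 4)
8P: (27, 4) + (37, 39). λ = (39 - 4)/(37 - 27) ≡ 35/10 mod 47. 10⁻¹ ≡ 33 (mod 47) since 10·33 = 330 ≡ 1, so λ ≡ 27.
  x = λ² - 27 - 37 = 729 - 64 ≡ 7; y = λ·(27 - 7) - 4 ≡ 19. → (7, 19)
9P: (7, 19) + (37, 39). λ = (39 - 19)/(37 - 7) ≡ 20/30 mod 47. 30⁻¹ ≡ 11 (mod 47), so λ ≡ 32.
  x = λ² - 7 - 37 = 1024 - 44 ≡ 40; y = λ·(7 - 40) - 19 ≡ 6. → (40, 6)
10P: (40, 6) + (37, 39). λ = (39 - 6)/(37 - 40) ≡ 33/44 mod 47. 44⁻¹ ≡ 31 (mod 47), so λ ≡ 36.
  x = λ² - 40 - 37 = 1296 - 77 ≡ 44; y = λ·(40 - 44) - 6 ≡ 38. → (44, 38)
11P: (44, 38) + (37, 39). λ = (39 - 38)/(37 - 44) ≡ 1/40 mod 47. 40⁻¹ ≡ 20 (mod 47) since 40·20 = 800 ≡ 1, so λ ≡ 20.
  x = λ² - 44 - 37 = 400 - 81 ≡ 37; y = λ·(44 - 37) - 38 ≡ 8. → (37, 8)
12P: (37, 8) + (37, 39): same x and y₁ ≡ -y₂, so the sum is the point at infinity.
12P = the point at infinity, so the order is 12.

12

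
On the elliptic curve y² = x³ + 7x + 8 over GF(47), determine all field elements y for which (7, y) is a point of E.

20, 27

x³ + 7x + 8 = 400 ≡ 24 (mod 47).
Square roots of 24 mod 47: 20 and 27 (since 20² = 400 ≡ 24).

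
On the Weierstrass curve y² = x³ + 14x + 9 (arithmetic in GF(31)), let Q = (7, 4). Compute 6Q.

(5, 24)

Double-and-add on 6 = (110)₂. Start with Q = (7, 4) for the leading 1-bit.
double: tangent at (7, 4): λ = (3·7² + 14)/(2·4) ≡ 6/8. 8⁻¹ ≡ 4 (mod 31) since 8·4 = 32 ≡ 1, so λ ≡ 6·4 ≡ 24.
  x = λ² - 7 - 7 = 576 - 14 ≡ 4; y = λ·(7 - 4) - 4 ≡ 6. → (4, 6)
add Q: (4, 6) + (7, 4). λ = (4 - 6)/(7 - 4) ≡ 29/3 mod 31. 3⁻¹ ≡ 21 (mod 31) since 3·21 = 63 ≡ 1, so λ ≡ 20.
  x = λ² - 4 - 7 = 400 - 11 ≡ 17; y = λ·(4 - 17) - 6 ≡ 13. → (17, 13)
double: tangent at (17, 13): λ = (3·17² + 14)/(2·13) ≡ 13/26. 26⁻¹ ≡ 6 (mod 31), so λ ≡ 13·6 ≡ 16.
  x = λ² - 17 - 17 = 256 - 34 ≡ 5; y = λ·(17 - 5) - 13 ≡ 24. → (5, 24)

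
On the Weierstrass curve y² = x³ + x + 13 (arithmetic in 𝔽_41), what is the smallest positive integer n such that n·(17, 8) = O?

2P: tangent at (17, 8): λ = (3·17² + 1)/(2·8) ≡ 7/16. 16⁻¹ ≡ 18 (mod 41), so λ ≡ 7·18 ≡ 3.
  x = λ² - 17 - 17 = 9 - 34 ≡ 16; y = λ·(17 - 16) - 8 ≡ 36. → (16, 36)
3P: (16, 36) + (17, 8). λ = (8 - 36)/(17 - 16) ≡ 13/1 mod 41. 1⁻¹ ≡ 1 (mod 41), so λ ≡ 13.
  x = λ² - 16 - 17 = 169 - 33 ≡ 13; y = λ·(16 - 13) - 36 ≡ 3. → (13, 3)
4P: (13, 3) + (17, 8). λ = (8 - 3)/(17 - 13) ≡ 5/4 mod 41. 4⁻¹ ≡ 31 (mod 41), so λ ≡ 32.
  x = λ² - 13 - 17 = 1024 - 30 ≡ 10; y = λ·(13 - 10) - 3 ≡ 11. → (10, 11)
5P: (10, 11) + (17, 8). λ = (8 - 11)/(17 - 10) ≡ 38/7 mod 41. 7⁻¹ ≡ 6 (mod 41), so λ ≡ 23.
  x = λ² - 10 - 17 = 529 - 27 ≡ 10; y = λ·(10 - 10) - 11 ≡ 30. → (10, 30)
6P: (10, 30) + (17, 8). λ = (8 - 30)/(17 - 10) ≡ 19/7 mod 41. 7⁻¹ ≡ 6 (mod 41), so λ ≡ 32.
  x = λ² - 10 - 17 = 1024 - 27 ≡ 13; y = λ·(10 - 13) - 30 ≡ 38. → (13, 38)
7P: (13, 38) + (17, 8). λ = (8 - 38)/(17 - 13) ≡ 11/4 mod 41. 4⁻¹ ≡ 31 (mod 41), so λ ≡ 13.
  x = λ² - 13 - 17 = 169 - 30 ≡ 16; y = λ·(13 - 16) - 38 ≡ 5. → (16, 5)
8P: (16, 5) + (17, 8). λ = (8 - 5)/(17 - 16) ≡ 3/1 mod 41. 1⁻¹ ≡ 1 (mod 41), so λ ≡ 3.
  x = λ² - 16 - 17 = 9 - 33 ≡ 17; y = λ·(16 - 17) - 5 ≡ 33. → (17, 33)
9P: (17, 33) + (17, 8): same x and y₁ ≡ -y₂, so the sum is O.
9P = O, so the order is 9.

9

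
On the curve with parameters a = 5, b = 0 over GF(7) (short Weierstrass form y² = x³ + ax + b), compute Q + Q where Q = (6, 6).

(4, 0)

tangent at (6, 6): λ = (3·6² + 5)/(2·6) ≡ 1/5. 5⁻¹ ≡ 3 (mod 7), so λ ≡ 1·3 ≡ 3.
  x = λ² - 6 - 6 = 9 - 12 ≡ 4; y = λ·(6 - 4) - 6 ≡ 0. → (4, 0)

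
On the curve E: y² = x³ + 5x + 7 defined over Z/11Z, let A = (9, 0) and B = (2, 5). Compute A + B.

(5, 5)

(9, 0) + (2, 5). λ = (5 - 0)/(2 - 9) ≡ 5/4 mod 11. 4⁻¹ ≡ 3 (mod 11), so λ ≡ 4.
  x = λ² - 9 - 2 = 16 - 11 ≡ 5; y = λ·(9 - 5) - 0 ≡ 5. → (5, 5)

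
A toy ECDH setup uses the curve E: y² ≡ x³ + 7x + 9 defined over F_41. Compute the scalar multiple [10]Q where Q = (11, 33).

Repeated addition: build up to 10Q.
2Q: tangent at (11, 33): λ = (3·11² + 7)/(2·33) ≡ 1/25. 25⁻¹ ≡ 23 (mod 41), so λ ≡ 1·23 ≡ 23.
  x = λ² - 11 - 11 = 529 - 22 ≡ 15; y = λ·(11 - 15) - 33 ≡ 39. → (15, 39)
3Q: (15, 39) + (11, 33). λ = (33 - 39)/(11 - 15) ≡ 35/37 mod 41. 37⁻¹ ≡ 10 (mod 41) since 37·10 = 370 ≡ 1, so λ ≡ 22.
  x = λ² - 15 - 11 = 484 - 26 ≡ 7; y = λ·(15 - 7) - 39 ≡ 14. → (7, 14)
4Q: (7, 14) + (11, 33). λ = (33 - 14)/(11 - 7) ≡ 19/4 mod 41. 4⁻¹ ≡ 31 (mod 41), so λ ≡ 15.
  x = λ² - 7 - 11 = 225 - 18 ≡ 2; y = λ·(7 - 2) - 14 ≡ 20. → (2, 20)
5Q: (2, 20) + (11, 33). λ = (33 - 20)/(11 - 2) ≡ 13/9 mod 41. 9⁻¹ ≡ 32 (mod 41) since 9·32 = 288 ≡ 1, so λ ≡ 6.
  x = λ² - 2 - 11 = 36 - 13 ≡ 23; y = λ·(2 - 23) - 20 ≡ 18. → (23, 18)
6Q: (23, 18) + (11, 33). λ = (33 - 18)/(11 - 23) ≡ 15/29 mod 41. 29⁻¹ ≡ 17 (mod 41) since 29·17 = 493 ≡ 1, so λ ≡ 9.
  x = λ² - 23 - 11 = 81 - 34 ≡ 6; y = λ·(23 - 6) - 18 ≡ 12. → (6, 12)
7Q: (6, 12) + (11, 33). λ = (33 - 12)/(11 - 6) ≡ 21/5 mod 41. 5⁻¹ ≡ 33 (mod 41), so λ ≡ 37.
  x = λ² - 6 - 11 = 1369 - 17 ≡ 40; y = λ·(6 - 40) - 12 ≡ 1. → (40, 1)
8Q: (40, 1) + (11, 33). λ = (33 - 1)/(11 - 40) ≡ 32/12 mod 41. 12⁻¹ ≡ 24 (mod 41), so λ ≡ 30.
  x = λ² - 40 - 11 = 900 - 51 ≡ 29; y = λ·(40 - 29) - 1 ≡ 1. → (29, 1)
9Q: (29, 1) + (11, 33). λ = (33 - 1)/(11 - 29) ≡ 32/23 mod 41. 23⁻¹ ≡ 25 (mod 41) since 23·25 = 575 ≡ 1, so λ ≡ 21.
  x = λ² - 29 - 11 = 441 - 40 ≡ 32; y = λ·(29 - 32) - 1 ≡ 18. → (32, 18)
10Q: (32, 18) + (11, 33). λ = (33 - 18)/(11 - 32) ≡ 15/20 mod 41. 20⁻¹ ≡ 39 (mod 41) since 20·39 = 780 ≡ 1, so λ ≡ 11.
  x = λ² - 32 - 11 = 121 - 43 ≡ 37; y = λ·(32 - 37) - 18 ≡ 9. → (37, 9)

(37, 9)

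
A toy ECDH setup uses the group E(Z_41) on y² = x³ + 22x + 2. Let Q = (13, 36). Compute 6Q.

(1, 5)

Double-and-add on 6 = (110)₂. Start with Q = (13, 36) for the leading 1-bit.
double: tangent at (13, 36): λ = (3·13² + 22)/(2·36) ≡ 37/31. 31⁻¹ ≡ 4 (mod 41), so λ ≡ 37·4 ≡ 25.
  x = λ² - 13 - 13 = 625 - 26 ≡ 25; y = λ·(13 - 25) - 36 ≡ 33. → (25, 33)
add Q: (25, 33) + (13, 36). λ = (36 - 33)/(13 - 25) ≡ 3/29 mod 41. 29⁻¹ ≡ 17 (mod 41), so λ ≡ 10.
  x = λ² - 25 - 13 = 100 - 38 ≡ 21; y = λ·(25 - 21) - 33 ≡ 7. → (21, 7)
double: tangent at (21, 7): λ = (3·21² + 22)/(2·7) ≡ 33/14. 14⁻¹ ≡ 3 (mod 41), so λ ≡ 33·3 ≡ 17.
  x = λ² - 21 - 21 = 289 - 42 ≡ 1; y = λ·(21 - 1) - 7 ≡ 5. → (1, 5)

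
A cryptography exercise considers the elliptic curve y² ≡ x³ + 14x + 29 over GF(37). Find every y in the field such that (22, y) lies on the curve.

12, 25

x³ + 14x + 29 = 10985 ≡ 33 (mod 37).
Square roots of 33 mod 37: 12 and 25 (since 12² = 144 ≡ 33).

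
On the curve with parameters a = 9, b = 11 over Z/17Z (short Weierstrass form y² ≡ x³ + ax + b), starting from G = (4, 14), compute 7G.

(6, 14)

Double-and-add on 7 = (111)₂. Start with G = (4, 14) for the leading 1-bit.
double: tangent at (4, 14): λ = (3·4² + 9)/(2·14) ≡ 6/11. 11⁻¹ ≡ 14 (mod 17) since 11·14 = 154 ≡ 1, so λ ≡ 6·14 ≡ 16.
  x = λ² - 4 - 4 = 256 - 8 ≡ 10; y = λ·(4 - 10) - 14 ≡ 9. → (10, 9)
add G: (10, 9) + (4, 14). λ = (14 - 9)/(4 - 10) ≡ 5/11 mod 17. 11⁻¹ ≡ 14 (mod 17), so λ ≡ 2.
  x = λ² - 10 - 4 = 4 - 14 ≡ 7; y = λ·(10 - 7) - 9 ≡ 14. → (7, 14)
double: tangent at (7, 14): λ = (3·7² + 9)/(2·14) ≡ 3/11. 11⁻¹ ≡ 14 (mod 17) since 11·14 = 154 ≡ 1, so λ ≡ 3·14 ≡ 8.
  x = λ² - 7 - 7 = 64 - 14 ≡ 16; y = λ·(7 - 16) - 14 ≡ 16. → (16, 16)
add G: (16, 16) + (4, 14). λ = (14 - 16)/(4 - 16) ≡ 15/5 mod 17. 5⁻¹ ≡ 7 (mod 17), so λ ≡ 3.
  x = λ² - 16 - 4 = 9 - 20 ≡ 6; y = λ·(16 - 6) - 16 ≡ 14. → (6, 14)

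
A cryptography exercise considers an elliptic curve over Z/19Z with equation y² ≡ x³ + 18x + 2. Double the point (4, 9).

tangent at (4, 9): λ = (3·4² + 18)/(2·9) ≡ 9/18. 18⁻¹ ≡ 18 (mod 19), so λ ≡ 9·18 ≡ 10.
  x = λ² - 4 - 4 = 100 - 8 ≡ 16; y = λ·(4 - 16) - 9 ≡ 4. → (16, 4)

(16, 4)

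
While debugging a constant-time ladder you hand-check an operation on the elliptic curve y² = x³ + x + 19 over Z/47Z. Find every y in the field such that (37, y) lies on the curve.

none

x³ + 1x + 19 = 50709 ≡ 43 (mod 47).
43 is a non-residue mod 47; no y exists.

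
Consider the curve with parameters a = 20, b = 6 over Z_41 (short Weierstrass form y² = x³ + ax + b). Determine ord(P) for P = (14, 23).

11

2P: tangent at (14, 23): λ = (3·14² + 20)/(2·23) ≡ 34/5. 5⁻¹ ≡ 33 (mod 41), so λ ≡ 34·33 ≡ 15.
  x = λ² - 14 - 14 = 225 - 28 ≡ 33; y = λ·(14 - 33) - 23 ≡ 20. → (33, 20)
3P: (33, 20) + (14, 23). λ = (23 - 20)/(14 - 33) ≡ 3/22 mod 41. 22⁻¹ ≡ 28 (mod 41) since 22·28 = 616 ≡ 1, so λ ≡ 2.
  x = λ² - 33 - 14 = 4 - 47 ≡ 39; y = λ·(33 - 39) - 20 ≡ 9. → (39, 9)
4P: (39, 9) + (14, 23). λ = (23 - 9)/(14 - 39) ≡ 14/16 mod 41. 16⁻¹ ≡ 18 (mod 41) since 16·18 = 288 ≡ 1, so λ ≡ 6.
  x = λ² - 39 - 14 = 36 - 53 ≡ 24; y = λ·(39 - 24) - 9 ≡ 40. → (24, 40)
5P: (24, 40) + (14, 23). λ = (23 - 40)/(14 - 24) ≡ 24/31 mod 41. 31⁻¹ ≡ 4 (mod 41) since 31·4 = 124 ≡ 1, so λ ≡ 14.
  x = λ² - 24 - 14 = 196 - 38 ≡ 35; y = λ·(24 - 35) - 40 ≡ 11. → (35, 11)
6P: (35, 11) + (14, 23). λ = (23 - 11)/(14 - 35) ≡ 12/20 mod 41. 20⁻¹ ≡ 39 (mod 41), so λ ≡ 17.
  x = λ² - 35 - 14 = 289 - 49 ≡ 35; y = λ·(35 - 35) - 11 ≡ 30. → (35, 30)
7P: (35, 30) + (14, 23). λ = (23 - 30)/(14 - 35) ≡ 34/20 mod 41. 20⁻¹ ≡ 39 (mod 41), so λ ≡ 14.
  x = λ² - 35 - 14 = 196 - 49 ≡ 24; y = λ·(35 - 24) - 30 ≡ 1. → (24, 1)
8P: (24, 1) + (14, 23). λ = (23 - 1)/(14 - 24) ≡ 22/31 mod 41. 31⁻¹ ≡ 4 (mod 41), so λ ≡ 6.
  x = λ² - 24 - 14 = 36 - 38 ≡ 39; y = λ·(24 - 39) - 1 ≡ 32. → (39, 32)
9P: (39, 32) + (14, 23). λ = (23 - 32)/(14 - 39) ≡ 32/16 mod 41. 16⁻¹ ≡ 18 (mod 41), so λ ≡ 2.
  x = λ² - 39 - 14 = 4 - 53 ≡ 33; y = λ·(39 - 33) - 32 ≡ 21. → (33, 21)
10P: (33, 21) + (14, 23). λ = (23 - 21)/(14 - 33) ≡ 2/22 mod 41. 22⁻¹ ≡ 28 (mod 41) since 22·28 = 616 ≡ 1, so λ ≡ 15.
  x = λ² - 33 - 14 = 225 - 47 ≡ 14; y = λ·(33 - 14) - 21 ≡ 18. → (14, 18)
11P: (14, 18) + (14, 23): same x and y₁ ≡ -y₂, so the sum is the point at infinity.
11P = the point at infinity, so the order is 11.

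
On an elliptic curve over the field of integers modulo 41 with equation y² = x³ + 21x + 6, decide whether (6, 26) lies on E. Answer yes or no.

y² = 26² ≡ 20; x³ + 21x + 6 = 348 ≡ 20 (mod 41). 20 = 20.

yes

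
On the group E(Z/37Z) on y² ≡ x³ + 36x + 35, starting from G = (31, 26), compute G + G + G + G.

(27, 28)

Repeated addition: build up to 4G.
2G: tangent at (31, 26): λ = (3·31² + 36)/(2·26) ≡ 33/15. 15⁻¹ ≡ 5 (mod 37), so λ ≡ 33·5 ≡ 17.
  x = λ² - 31 - 31 = 289 - 62 ≡ 5; y = λ·(31 - 5) - 26 ≡ 9. → (5, 9)
3G: (5, 9) + (31, 26). λ = (26 - 9)/(31 - 5) ≡ 17/26 mod 37. 26⁻¹ ≡ 10 (mod 37) since 26·10 = 260 ≡ 1, so λ ≡ 22.
  x = λ² - 5 - 31 = 484 - 36 ≡ 4; y = λ·(5 - 4) - 9 ≡ 13. → (4, 13)
4G: (4, 13) + (31, 26). λ = (26 - 13)/(31 - 4) ≡ 13/27 mod 37. 27⁻¹ ≡ 11 (mod 37) since 27·11 = 297 ≡ 1, so λ ≡ 32.
  x = λ² - 4 - 31 = 1024 - 35 ≡ 27; y = λ·(4 - 27) - 13 ≡ 28. → (27, 28)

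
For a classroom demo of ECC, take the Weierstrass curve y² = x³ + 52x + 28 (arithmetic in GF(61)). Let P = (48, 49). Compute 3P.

Repeated addition: build up to 3P.
2P: tangent at (48, 49): λ = (3·48² + 52)/(2·49) ≡ 10/37. 37⁻¹ ≡ 33 (mod 61), so λ ≡ 10·33 ≡ 25.
  x = λ² - 48 - 48 = 625 - 96 ≡ 41; y = λ·(48 - 41) - 49 ≡ 4. → (41, 4)
3P: (41, 4) + (48, 49). λ = (49 - 4)/(48 - 41) ≡ 45/7 mod 61. 7⁻¹ ≡ 35 (mod 61), so λ ≡ 50.
  x = λ² - 41 - 48 = 2500 - 89 ≡ 32; y = λ·(41 - 32) - 4 ≡ 19. → (32, 19)

(32, 19)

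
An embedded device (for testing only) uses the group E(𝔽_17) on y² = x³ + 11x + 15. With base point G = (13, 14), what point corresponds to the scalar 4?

(5, 12)

Repeated addition: build up to 4G.
2G: tangent at (13, 14): λ = (3·13² + 11)/(2·14) ≡ 8/11. 11⁻¹ ≡ 14 (mod 17), so λ ≡ 8·14 ≡ 10.
  x = λ² - 13 - 13 = 100 - 26 ≡ 6; y = λ·(13 - 6) - 14 ≡ 5. → (6, 5)
3G: (6, 5) + (13, 14). λ = (14 - 5)/(13 - 6) ≡ 9/7 mod 17. 7⁻¹ ≡ 5 (mod 17) since 7·5 = 35 ≡ 1, so λ ≡ 11.
  x = λ² - 6 - 13 = 121 - 19 ≡ 0; y = λ·(6 - 0) - 5 ≡ 10. → (0, 10)
4G: (0, 10) + (13, 14). λ = (14 - 10)/(13 - 0) ≡ 4/13 mod 17. 13⁻¹ ≡ 4 (mod 17), so λ ≡ 16.
  x = λ² - 0 - 13 = 256 - 13 ≡ 5; y = λ·(0 - 5) - 10 ≡ 12. → (5, 12)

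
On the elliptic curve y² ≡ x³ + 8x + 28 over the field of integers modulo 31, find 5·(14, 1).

Write P = (14, 1).
Double-and-add on 5 = (101)₂. Start with P = (14, 1) for the leading 1-bit.
double: tangent at (14, 1): λ = (3·14² + 8)/(2·1) ≡ 7/2. 2⁻¹ ≡ 16 (mod 31) since 2·16 = 32 ≡ 1, so λ ≡ 7·16 ≡ 19.
  x = λ² - 14 - 14 = 361 - 28 ≡ 23; y = λ·(14 - 23) - 1 ≡ 14. → (23, 14)
double: tangent at (23, 14): λ = (3·23² + 8)/(2·14) ≡ 14/28. 28⁻¹ ≡ 10 (mod 31), so λ ≡ 14·10 ≡ 16.
  x = λ² - 23 - 23 = 256 - 46 ≡ 24; y = λ·(23 - 24) - 14 ≡ 1. → (24, 1)
add P: (24, 1) + (14, 1). λ = (1 - 1)/(14 - 24) ≡ 0/21 mod 31. 21⁻¹ ≡ 3 (mod 31) since 21·3 = 63 ≡ 1, so λ ≡ 0.
  x = λ² - 24 - 14 = 0 - 38 ≡ 24; y = λ·(24 - 24) - 1 ≡ 30. → (24, 30)

(24, 30)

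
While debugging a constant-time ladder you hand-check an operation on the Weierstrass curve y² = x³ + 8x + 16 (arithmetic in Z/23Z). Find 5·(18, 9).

O

Write P = (18, 9).
Double-and-add on 5 = (101)₂. Start with P = (18, 9) for the leading 1-bit.
double: tangent at (18, 9): λ = (3·18² + 8)/(2·9) ≡ 14/18. 18⁻¹ ≡ 9 (mod 23), so λ ≡ 14·9 ≡ 11.
  x = λ² - 18 - 18 = 121 - 36 ≡ 16; y = λ·(18 - 16) - 9 ≡ 13. → (16, 13)
double: tangent at (16, 13): λ = (3·16² + 8)/(2·13) ≡ 17/3. 3⁻¹ ≡ 8 (mod 23), so λ ≡ 17·8 ≡ 21.
  x = λ² - 16 - 16 = 441 - 32 ≡ 18; y = λ·(16 - 18) - 13 ≡ 14. → (18, 14)
add P: (18, 14) + (18, 9): same x and y₁ ≡ -y₂, so the sum is ∞.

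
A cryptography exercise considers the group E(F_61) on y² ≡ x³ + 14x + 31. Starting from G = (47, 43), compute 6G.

Double-and-add on 6 = (110)₂. Start with G = (47, 43) for the leading 1-bit.
double: tangent at (47, 43): λ = (3·47² + 14)/(2·43) ≡ 53/25. 25⁻¹ ≡ 22 (mod 61) since 25·22 = 550 ≡ 1, so λ ≡ 53·22 ≡ 7.
  x = λ² - 47 - 47 = 49 - 94 ≡ 16; y = λ·(47 - 16) - 43 ≡ 52. → (16, 52)
add G: (16, 52) + (47, 43). λ = (43 - 52)/(47 - 16) ≡ 52/31 mod 61. 31⁻¹ ≡ 2 (mod 61), so λ ≡ 43.
  x = λ² - 16 - 47 = 1849 - 63 ≡ 17; y = λ·(16 - 17) - 52 ≡ 27. → (17, 27)
double: tangent at (17, 27): λ = (3·17² + 14)/(2·27) ≡ 27/54. 54⁻¹ ≡ 26 (mod 61), so λ ≡ 27·26 ≡ 31.
  x = λ² - 17 - 17 = 961 - 34 ≡ 12; y = λ·(17 - 12) - 27 ≡ 6. → (12, 6)

(12, 6)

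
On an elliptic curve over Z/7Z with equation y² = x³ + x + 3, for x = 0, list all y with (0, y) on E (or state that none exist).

x³ + 1x + 3 = 3 ≡ 3 (mod 7).
3 is a non-residue mod 7; no y exists.

none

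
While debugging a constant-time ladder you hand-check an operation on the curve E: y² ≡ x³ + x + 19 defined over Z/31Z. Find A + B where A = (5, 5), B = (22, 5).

(4, 26)

(5, 5) + (22, 5). λ = (5 - 5)/(22 - 5) ≡ 0/17 mod 31. 17⁻¹ ≡ 11 (mod 31) since 17·11 = 187 ≡ 1, so λ ≡ 0.
  x = λ² - 5 - 22 = 0 - 27 ≡ 4; y = λ·(5 - 4) - 5 ≡ 26. → (4, 26)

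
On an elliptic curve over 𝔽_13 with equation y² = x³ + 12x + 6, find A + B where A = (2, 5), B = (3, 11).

(5, 3)

(2, 5) + (3, 11). λ = (11 - 5)/(3 - 2) ≡ 6/1 mod 13. 1⁻¹ ≡ 1 (mod 13) since 1·1 = 1 ≡ 1, so λ ≡ 6.
  x = λ² - 2 - 3 = 36 - 5 ≡ 5; y = λ·(2 - 5) - 5 ≡ 3. → (5, 3)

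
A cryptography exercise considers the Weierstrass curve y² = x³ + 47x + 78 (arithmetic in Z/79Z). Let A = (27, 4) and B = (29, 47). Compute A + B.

(31, 68)

(27, 4) + (29, 47). λ = (47 - 4)/(29 - 27) ≡ 43/2 mod 79. 2⁻¹ ≡ 40 (mod 79), so λ ≡ 61.
  x = λ² - 27 - 29 = 3721 - 56 ≡ 31; y = λ·(27 - 31) - 4 ≡ 68. → (31, 68)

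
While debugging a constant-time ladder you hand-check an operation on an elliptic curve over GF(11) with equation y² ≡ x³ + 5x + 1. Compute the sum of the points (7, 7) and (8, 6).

(8, 5)

(7, 7) + (8, 6). λ = (6 - 7)/(8 - 7) ≡ 10/1 mod 11. 1⁻¹ ≡ 1 (mod 11) since 1·1 = 1 ≡ 1, so λ ≡ 10.
  x = λ² - 7 - 8 = 100 - 15 ≡ 8; y = λ·(7 - 8) - 7 ≡ 5. → (8, 5)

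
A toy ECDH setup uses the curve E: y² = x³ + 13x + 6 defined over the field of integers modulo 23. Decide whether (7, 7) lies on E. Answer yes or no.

yes

y² = 7² ≡ 3; x³ + 13x + 6 = 440 ≡ 3 (mod 23). 3 = 3.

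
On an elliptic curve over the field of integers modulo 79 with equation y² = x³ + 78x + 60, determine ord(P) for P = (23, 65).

6

2P: tangent at (23, 65): λ = (3·23² + 78)/(2·65) ≡ 6/51. 51⁻¹ ≡ 31 (mod 79), so λ ≡ 6·31 ≡ 28.
  x = λ² - 23 - 23 = 784 - 46 ≡ 27; y = λ·(23 - 27) - 65 ≡ 60. → (27, 60)
3P: (27, 60) + (23, 65). λ = (65 - 60)/(23 - 27) ≡ 5/75 mod 79. 75⁻¹ ≡ 59 (mod 79) since 75·59 = 4425 ≡ 1, so λ ≡ 58.
  x = λ² - 27 - 23 = 3364 - 50 ≡ 75; y = λ·(27 - 75) - 60 ≡ 0. → (75, 0)
4P: (75, 0) + (23, 65). λ = (65 - 0)/(23 - 75) ≡ 65/27 mod 79. 27⁻¹ ≡ 41 (mod 79), so λ ≡ 58.
  x = λ² - 75 - 23 = 3364 - 98 ≡ 27; y = λ·(75 - 27) - 0 ≡ 19. → (27, 19)
5P: (27, 19) + (23, 65). λ = (65 - 19)/(23 - 27) ≡ 46/75 mod 79. 75⁻¹ ≡ 59 (mod 79), so λ ≡ 28.
  x = λ² - 27 - 23 = 784 - 50 ≡ 23; y = λ·(27 - 23) - 19 ≡ 14. → (23, 14)
6P: (23, 14) + (23, 65): same x and y₁ ≡ -y₂, so the sum is O.
6P = O, so the order is 6.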